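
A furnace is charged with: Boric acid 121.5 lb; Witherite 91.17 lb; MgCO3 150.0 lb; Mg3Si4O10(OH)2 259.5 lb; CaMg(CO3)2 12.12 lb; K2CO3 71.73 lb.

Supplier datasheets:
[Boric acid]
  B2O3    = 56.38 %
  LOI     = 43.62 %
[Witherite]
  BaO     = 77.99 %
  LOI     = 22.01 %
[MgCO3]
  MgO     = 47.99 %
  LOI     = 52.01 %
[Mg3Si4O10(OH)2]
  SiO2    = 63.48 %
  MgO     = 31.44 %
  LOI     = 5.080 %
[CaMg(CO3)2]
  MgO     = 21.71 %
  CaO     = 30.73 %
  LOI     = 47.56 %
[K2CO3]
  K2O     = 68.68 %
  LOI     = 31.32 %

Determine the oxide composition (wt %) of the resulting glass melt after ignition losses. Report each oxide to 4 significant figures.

Glass mass = 513.5 lb (batch 706.0 − LOI 192.5).
Composition: SiO2 32.08%, MgO 30.42%, B2O3 13.34%, BaO 13.85%, CaO 0.7253%, K2O 9.593%

The intermediate values are printed, with 4-significant-figure rounding, as written; the working math runs at full precision in every operation — a single rounding produces every reported figure; all derived quantities, which include six oxide percentages, totals, net glass mass, the yield, LOI, are rebuilt at exact precision, as given in the problem or answer text, starting from the weights on 513.5 lb of glass.
Mass of each oxide from the mix:
  SiO2: 259.5·0.6348 = 164.7 lb
  MgO: 150.0·0.4799 + 259.5·0.3144 + 12.12·0.2171 = 156.2 lb
  B2O3: 121.5·0.5638 = 68.50 lb
  BaO: 91.17·0.7799 = 71.10 lb
  CaO: 12.12·0.3073 = 3.724 lb
  K2O: 71.73·0.6868 = 49.26 lb
LOI: 121.5·0.4362 + 91.17·0.2201 + 150.0·0.5201 + 259.5·0.05080 + 12.12·0.4756 + 71.73·0.3132 = 192.5 lb
batch − LOI leaves glass = 706.0 − 192.5 = 513.5 lb (= Σ oxide masses)
wt % = 100 × oxide mass / glass mass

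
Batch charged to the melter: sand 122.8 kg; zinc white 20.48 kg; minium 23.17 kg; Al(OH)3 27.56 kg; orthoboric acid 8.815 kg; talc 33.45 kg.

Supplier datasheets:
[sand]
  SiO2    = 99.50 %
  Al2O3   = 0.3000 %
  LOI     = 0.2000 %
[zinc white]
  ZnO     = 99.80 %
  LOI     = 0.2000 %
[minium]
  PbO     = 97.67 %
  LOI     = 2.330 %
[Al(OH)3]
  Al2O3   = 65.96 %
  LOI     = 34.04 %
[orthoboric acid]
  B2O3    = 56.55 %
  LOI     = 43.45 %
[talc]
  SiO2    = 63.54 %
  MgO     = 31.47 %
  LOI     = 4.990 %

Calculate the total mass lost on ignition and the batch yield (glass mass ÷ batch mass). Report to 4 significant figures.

The working math keeps exact precision in every operation; working values are displayed, rounded to 4 significant figures, across the worked steps — each reported value takes exactly one rounding; all derived quantities are computed using the weight values on 220.6 kg of glass in full precision (glass mass, ignition loss, the totals, the yield, six oxide percentages) exactly as shown in question or answer.
Loss on ignition, line by line:
  sand: 122.8 × 0.002000 = 0.2456 kg
  zinc white: 20.48 × 0.002000 = 0.04096 kg
  minium: 23.17 × 0.02330 = 0.5399 kg
  Al(OH)3: 27.56 × 0.3404 = 9.381 kg
  orthoboric acid: 8.815 × 0.4345 = 3.830 kg
  talc: 33.45 × 0.04990 = 1.669 kg
Total LOI = 15.71 kg
Glass = batch − LOI = 236.3 − 15.71 = 220.6 kg

LOI loss = 15.71 kg; glass = 220.6 kg; yield = 93.35%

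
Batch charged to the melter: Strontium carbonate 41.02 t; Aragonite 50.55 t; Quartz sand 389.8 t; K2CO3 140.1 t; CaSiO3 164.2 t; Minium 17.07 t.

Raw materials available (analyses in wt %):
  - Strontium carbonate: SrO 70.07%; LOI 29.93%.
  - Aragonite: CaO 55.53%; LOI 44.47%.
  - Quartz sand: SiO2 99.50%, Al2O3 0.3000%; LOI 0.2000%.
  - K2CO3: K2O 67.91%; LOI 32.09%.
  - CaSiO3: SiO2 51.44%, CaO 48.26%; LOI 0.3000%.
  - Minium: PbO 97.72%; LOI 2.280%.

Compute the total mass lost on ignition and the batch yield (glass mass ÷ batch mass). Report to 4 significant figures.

Every computation holds exact precision through every step — values along the way are printed, rounded to 4 significant figures, on the page. Exactly one rounding lands on every reported figure; the derived quantities, which include glass mass, the yield, the six compositions, totals, LOI, are carried at exact precision, exactly as shown in the problem or answer text, using the weight values for 721.4 t of glass.
LOI of each material in turn:
  Strontium carbonate: 41.02 × 0.2993 = 12.28 t
  Aragonite: 50.55 × 0.4447 = 22.48 t
  Quartz sand: 389.8 × 0.002000 = 0.7796 t
  K2CO3: 140.1 × 0.3209 = 44.96 t
  CaSiO3: 164.2 × 0.003000 = 0.4926 t
  Minium: 17.07 × 0.02280 = 0.3892 t
Total LOI = 81.38 t
Glass = batch − LOI = 802.7 − 81.38 = 721.4 t

LOI loss = 81.38 t; glass = 721.4 t; yield = 89.86%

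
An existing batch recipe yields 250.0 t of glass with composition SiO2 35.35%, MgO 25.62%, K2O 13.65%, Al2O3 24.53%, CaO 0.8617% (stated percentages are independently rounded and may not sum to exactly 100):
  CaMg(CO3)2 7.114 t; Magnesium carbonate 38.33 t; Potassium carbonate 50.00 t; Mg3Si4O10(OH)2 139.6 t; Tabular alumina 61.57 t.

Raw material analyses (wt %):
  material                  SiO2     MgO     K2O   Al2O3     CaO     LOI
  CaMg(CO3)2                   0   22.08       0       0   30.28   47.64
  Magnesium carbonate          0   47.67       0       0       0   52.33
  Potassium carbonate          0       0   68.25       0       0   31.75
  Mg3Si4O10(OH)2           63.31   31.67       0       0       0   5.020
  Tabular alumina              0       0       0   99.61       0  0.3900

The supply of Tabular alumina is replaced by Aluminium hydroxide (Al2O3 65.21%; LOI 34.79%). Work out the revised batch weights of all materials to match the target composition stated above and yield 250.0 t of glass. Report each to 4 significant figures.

Revised batch per 250.0 t glass:
  CaMg(CO3)2: 7.114 t
  Magnesium carbonate: 38.33 t
  Potassium carbonate: 50.00 t
  Mg3Si4O10(OH)2: 139.6 t
  Aluminium hydroxide: 94.04 t
Total batch = 329.1 t; LOI loss = 79.05 t

Working values are printed rounded to four significant figures when written out — the whole derivation carries full precision from first step to last. A single rounding yields every reported result; all derived quantities (ignition loss, the totals, the five compositions, yield, net glass mass) are rebuilt starting from the weights at 250.0 t of glass at full float precision precisely as stated by the question or the answer.
The oxide mass targets at 250.0 t glass:
  SiO2: 35.35% × 250.0 = 88.38 t
  MgO: 25.62% × 250.0 = 64.05 t
  K2O: 13.65% × 250.0 = 34.12 t
  Al2O3: 24.53% × 250.0 = 61.32 t
  CaO: 0.8617% × 250.0 = 2.154 t
Mass-balance tally per oxide on the weights just shown, at the basis given (sum by sum, the targets are met once rounding is allowed for):
  SiO2: 139.6·0.6331 = 88.38 t (target 88.38 t)
  MgO: 7.114·0.2208 + 38.33·0.4767 + 139.6·0.3167 = 64.05 t (target 64.05 t)
  K2O: 50.00·0.6825 = 34.12 t (target 34.12 t)
  Al2O3: 94.04·0.6521 = 61.32 t (target 61.32 t)
  CaO: 7.114·0.3028 = 2.154 t (target 2.154 t)
Glass-mass bookkeeping: Σ batch − LOI loss = 250.0 t (per-oxide target masses sum to 250.0 t; against the stated basis, 250.0 t — rounding explains the deltas).
Adding the batch up: Σ batch = 329.1 t; the LOI term Σ batch·LOI equals 79.05 t; yield = glass ÷ total batch = 75.98%.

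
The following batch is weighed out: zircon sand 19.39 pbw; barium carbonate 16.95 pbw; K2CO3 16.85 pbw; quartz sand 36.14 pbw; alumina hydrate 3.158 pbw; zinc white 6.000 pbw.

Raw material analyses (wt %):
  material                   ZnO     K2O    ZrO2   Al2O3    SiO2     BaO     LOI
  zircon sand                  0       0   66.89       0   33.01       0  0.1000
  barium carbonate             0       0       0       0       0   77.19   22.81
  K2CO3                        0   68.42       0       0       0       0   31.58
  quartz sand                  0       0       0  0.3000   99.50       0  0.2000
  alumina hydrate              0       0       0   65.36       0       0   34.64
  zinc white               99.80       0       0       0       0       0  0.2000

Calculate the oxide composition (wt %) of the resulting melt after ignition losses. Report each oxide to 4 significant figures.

Glass mass = 88.10 pbw (batch 98.49 − LOI 10.39).
Composition: ZnO 6.797%, K2O 13.09%, ZrO2 14.72%, Al2O3 2.466%, SiO2 48.08%, BaO 14.85%

All arithmetic keeps full float precision from start to finish; the intermediate values appear, rounded to 4 significant digits, as written. Every reported value sees exactly one rounding; derived quantities (the totals, six oxide percentages, net glass mass, yield, ignition loss) are computed in full precision from the weighed amounts on 88.10 pbw of glass as quoted within the problem or the answer.
What the batch supplies per oxide:
  ZnO: 6.000·0.9980 = 5.988 pbw
  K2O: 16.85·0.6842 = 11.53 pbw
  ZrO2: 19.39·0.6689 = 12.97 pbw
  Al2O3: 36.14·0.003000 + 3.158·0.6536 = 2.172 pbw
  SiO2: 19.39·0.3301 + 36.14·0.9950 = 42.36 pbw
  BaO: 16.95·0.7719 = 13.08 pbw
LOI: 19.39·0.001000 + 16.95·0.2281 + 16.85·0.3158 + 36.14·0.002000 + 3.158·0.3464 + 6.000·0.002000 = 10.39 pbw
The glass mass, total less LOI, = 98.49 − 10.39 = 88.10 pbw (consistent with Σ oxide mass)
wt % = 100 × oxide mass / glass mass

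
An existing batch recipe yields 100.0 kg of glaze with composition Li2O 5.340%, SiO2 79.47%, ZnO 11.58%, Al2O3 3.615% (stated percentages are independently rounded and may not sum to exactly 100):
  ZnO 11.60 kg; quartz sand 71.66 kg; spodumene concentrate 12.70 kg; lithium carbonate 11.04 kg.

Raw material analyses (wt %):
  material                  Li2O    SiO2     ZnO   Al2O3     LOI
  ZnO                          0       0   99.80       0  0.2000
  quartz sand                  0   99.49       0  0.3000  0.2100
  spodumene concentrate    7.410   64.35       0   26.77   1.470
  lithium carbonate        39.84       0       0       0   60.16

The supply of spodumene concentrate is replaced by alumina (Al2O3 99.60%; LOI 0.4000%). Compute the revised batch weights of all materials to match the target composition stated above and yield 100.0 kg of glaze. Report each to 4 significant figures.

Every computation carries full float precision all the way through — the intermediate values are printed, with 4-significant-digit rounding, when written out — each reported number undergoes a single rounding. The derived quantities are re-derived from the batch weights at 100.0 kg of glass at full float precision (the totals, LOI, the four compositions, yield, glass mass) exactly as shown in question or answer.
Target oxide masses per 100.0 kg glaze:
  Li2O: 5.340% × 100.0 = 5.340 kg
  SiO2: 79.47% × 100.0 = 79.47 kg
  ZnO: 11.58% × 100.0 = 11.58 kg
  Al2O3: 3.615% × 100.0 = 3.615 kg
Verifying the oxide balance on the weights just shown, at the basis given (summed amounts equal target values once rounding is allowed for):
  Li2O: 13.40·0.3984 = 5.339 kg (target 5.340 kg)
  SiO2: 79.88·0.9949 = 79.47 kg (target 79.47 kg)
  ZnO: 11.60·0.9980 = 11.58 kg (target 11.58 kg)
  Al2O3: 79.88·0.003000 + 3.389·0.9960 = 3.615 kg (target 3.615 kg)
The glass-mass cross-check: batch Σ − ignition loss = 100.0 kg (the Σ of target masses is 100.0 kg; with the basis standing at 100.0 kg — differing by rounding only).
Adding the batch up: Σ batch = 108.3 kg; Σ batch·LOI gives LOI loss = 8.266 kg; as yield: glass ÷ batch → 92.37%.

Revised batch per 100.0 kg glaze:
  ZnO: 11.60 kg
  quartz sand: 79.88 kg
  alumina: 3.389 kg
  lithium carbonate: 13.40 kg
Total batch = 108.3 kg; LOI loss = 8.266 kg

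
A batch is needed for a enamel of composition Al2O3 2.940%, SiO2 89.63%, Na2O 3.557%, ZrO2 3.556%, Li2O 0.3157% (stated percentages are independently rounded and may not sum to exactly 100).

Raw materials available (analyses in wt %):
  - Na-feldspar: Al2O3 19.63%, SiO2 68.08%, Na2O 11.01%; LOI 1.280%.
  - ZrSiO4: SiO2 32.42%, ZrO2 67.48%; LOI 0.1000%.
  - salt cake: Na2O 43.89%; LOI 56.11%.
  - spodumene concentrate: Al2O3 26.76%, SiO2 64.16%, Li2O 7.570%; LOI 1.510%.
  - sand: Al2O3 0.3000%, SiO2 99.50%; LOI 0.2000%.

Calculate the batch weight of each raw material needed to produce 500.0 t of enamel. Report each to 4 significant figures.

Batch per 500.0 t enamel:
  Na-feldspar: 40.33 t
  ZrSiO4: 26.35 t
  salt cake: 30.40 t
  spodumene concentrate: 20.85 t
  sand: 400.8 t
Total batch = 518.7 t; LOI loss = 18.72 t; yield = 96.39%

Full float precision is carried end to end — intermediates are shown, with 4-significant-figure rounding, within the worked lines. A single rounding yields every reported number; derived quantities, which include five oxide percentages, ignition loss, glass mass, the yield, the totals, are recomputed in full float precision, exactly as shown in the problem or answer text, from the batch weights on 500.0 t of glass.
Target oxide masses per 500.0 t enamel:
  Al2O3: 2.940% × 500.0 = 14.70 t
  SiO2: 89.63% × 500.0 = 448.2 t
  Na2O: 3.557% × 500.0 = 17.78 t
  ZrO2: 3.556% × 500.0 = 17.78 t
  Li2O: 0.3157% × 500.0 = 1.578 t
Checking each oxide sum on the weights just shown, for the quoted basis mass (sum by sum, the targets are met within answer rounding):
  Al2O3: 40.33·0.1963 + 20.85·0.2676 + 400.8·0.003000 = 14.70 t (target 14.70 t)
  SiO2: 40.33·0.6808 + 26.35·0.3242 + 20.85·0.6416 + 400.8·0.9950 = 448.2 t (target 448.2 t)
  Na2O: 40.33·0.1101 + 30.40·0.4389 = 17.78 t (target 17.78 t)
  ZrO2: 26.35·0.6748 = 17.78 t (target 17.78 t)
  Li2O: 20.85·0.07570 = 1.578 t (target 1.578 t)
Consistency of the glass mass: batch total minus LOI = 500.0 t (the targets, summed, come to 500.0 t; basis as stated: 500.0 t — rounding explains the deltas).
Adding the batch up: Σ batch = 518.7 t; Σ batch·LOI gives LOI loss = 18.72 t; the yield ratio, glass ÷ batch: 96.39%.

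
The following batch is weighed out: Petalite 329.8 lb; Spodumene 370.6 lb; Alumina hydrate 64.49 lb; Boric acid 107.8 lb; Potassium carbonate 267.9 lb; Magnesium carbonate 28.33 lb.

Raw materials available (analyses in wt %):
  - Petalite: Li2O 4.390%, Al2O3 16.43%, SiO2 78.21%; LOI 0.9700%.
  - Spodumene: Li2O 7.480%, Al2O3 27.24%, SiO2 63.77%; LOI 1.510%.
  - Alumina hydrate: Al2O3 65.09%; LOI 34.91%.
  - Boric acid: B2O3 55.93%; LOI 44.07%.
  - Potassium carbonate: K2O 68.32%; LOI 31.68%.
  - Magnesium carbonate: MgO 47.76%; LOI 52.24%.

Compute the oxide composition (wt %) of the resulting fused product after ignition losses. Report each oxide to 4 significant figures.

Mid-chain values are rounded off to 4 significant figures when displayed — all arithmetic holds exact precision all the way through; exactly one rounding is applied to each reported result; all derived quantities are rebuilt from the weighed amounts on 990.4 lb of glass at full float precision (the totals, yield, LOI, glass mass, six oxide percentages), exactly as printed in the question or the answer.
Oxide-by-oxide delivered mass:
  MgO: 28.33·0.4776 = 13.53 lb
  Li2O: 329.8·0.04390 + 370.6·0.07480 = 42.20 lb
  B2O3: 107.8·0.5593 = 60.29 lb
  Al2O3: 329.8·0.1643 + 370.6·0.2724 + 64.49·0.6509 = 197.1 lb
  SiO2: 329.8·0.7821 + 370.6·0.6377 = 494.3 lb
  K2O: 267.9·0.6832 = 183.0 lb
LOI: 329.8·0.009700 + 370.6·0.01510 + 64.49·0.3491 + 107.8·0.4407 + 267.9·0.3168 + 28.33·0.5224 = 178.5 lb
Net of LOI, the glass mass = 1169 − 178.5 = 990.4 lb (= Σ oxide masses)
each wt % is 100 × oxide ÷ glass

Glass mass = 990.4 lb (batch 1169 − LOI 178.5).
Composition: MgO 1.366%, Li2O 4.261%, B2O3 6.087%, Al2O3 19.90%, SiO2 49.90%, K2O 18.48%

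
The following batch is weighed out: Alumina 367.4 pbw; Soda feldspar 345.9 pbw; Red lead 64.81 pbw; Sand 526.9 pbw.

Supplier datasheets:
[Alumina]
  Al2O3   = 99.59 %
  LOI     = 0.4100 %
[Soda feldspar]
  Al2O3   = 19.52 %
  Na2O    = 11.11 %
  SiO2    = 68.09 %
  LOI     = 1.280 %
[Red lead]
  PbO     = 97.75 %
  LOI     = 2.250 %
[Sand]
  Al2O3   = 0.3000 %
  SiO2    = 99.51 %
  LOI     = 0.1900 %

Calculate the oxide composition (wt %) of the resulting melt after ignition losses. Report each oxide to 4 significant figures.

Intermediates are printed rounded to 4 significant figures on the page. Each numeric step carries full float precision in every operation; each reported result is rounded only once. The derived quantities (the totals, four oxide percentages, net glass mass, LOI, yield) are re-derived from the batch weights per 1297 pbw of glass in exact precision, as quoted within either problem or answer.
Oxide masses out of the charge:
  Al2O3: 367.4·0.9959 + 345.9·0.1952 + 526.9·0.003000 = 435.0 pbw
  PbO: 64.81·0.9775 = 63.35 pbw
  Na2O: 345.9·0.1111 = 38.43 pbw
  SiO2: 345.9·0.6809 + 526.9·0.9951 = 759.8 pbw
LOI: 367.4·0.004100 + 345.9·0.01280 + 64.81·0.02250 + 526.9·0.001900 = 8.393 pbw
batch − LOI leaves glass = 1305 − 8.393 = 1297 pbw (equal to the oxide-mass sum)
wt % = oxide mass / glass mass × 100

Glass mass = 1297 pbw (batch 1305 − LOI 8.393).
Composition: Al2O3 33.55%, PbO 4.886%, Na2O 2.964%, SiO2 58.60%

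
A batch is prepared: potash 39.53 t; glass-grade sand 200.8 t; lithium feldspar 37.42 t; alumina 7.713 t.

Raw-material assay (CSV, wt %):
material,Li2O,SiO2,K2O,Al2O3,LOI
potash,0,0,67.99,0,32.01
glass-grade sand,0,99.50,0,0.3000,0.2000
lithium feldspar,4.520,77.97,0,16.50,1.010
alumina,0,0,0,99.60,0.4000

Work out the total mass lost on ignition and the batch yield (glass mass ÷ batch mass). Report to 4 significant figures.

The working math maintains full precision through the solve — mid-chain values are displayed, rounded to 4 significant digits, when written out — each reported result takes just one rounding. All derived quantities, including LOI, the four compositions, glass mass, totals, yield, are carried starting from the weights on 272.0 t of glass in exact precision as written in problem or answer.
Per-material ignition loss:
  potash: 39.53 × 0.3201 = 12.65 t
  glass-grade sand: 200.8 × 0.002000 = 0.4016 t
  lithium feldspar: 37.42 × 0.01010 = 0.3779 t
  alumina: 7.713 × 0.004000 = 0.03085 t
Total LOI = 13.46 t
Glass = batch − LOI = 285.5 − 13.46 = 272.0 t

LOI loss = 13.46 t; glass = 272.0 t; yield = 95.28%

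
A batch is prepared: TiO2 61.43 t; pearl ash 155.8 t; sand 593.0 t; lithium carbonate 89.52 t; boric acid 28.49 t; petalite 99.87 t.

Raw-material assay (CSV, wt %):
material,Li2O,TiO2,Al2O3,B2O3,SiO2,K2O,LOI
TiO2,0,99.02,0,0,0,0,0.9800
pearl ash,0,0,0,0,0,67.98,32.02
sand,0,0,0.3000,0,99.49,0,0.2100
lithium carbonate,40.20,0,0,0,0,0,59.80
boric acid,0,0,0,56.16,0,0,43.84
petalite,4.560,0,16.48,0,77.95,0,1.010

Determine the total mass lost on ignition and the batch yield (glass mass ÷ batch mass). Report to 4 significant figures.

Exact precision is held from first step to last. In-progress results appear, with 4-significant-figure rounding, between the steps; a single rounding finalizes every reported figure. Derived quantities (net glass mass, the totals, ignition loss, yield, six oxide percentages) are carried from the weighed amounts for 909.3 t of glass in exact precision precisely as stated by problem or answer.
Material-by-material LOI:
  TiO2: 61.43 × 0.009800 = 0.6020 t
  pearl ash: 155.8 × 0.3202 = 49.89 t
  sand: 593.0 × 0.002100 = 1.245 t
  lithium carbonate: 89.52 × 0.5980 = 53.53 t
  boric acid: 28.49 × 0.4384 = 12.49 t
  petalite: 99.87 × 0.01010 = 1.009 t
Total LOI = 118.8 t
Glass = batch − LOI = 1028 − 118.8 = 909.3 t

LOI loss = 118.8 t; glass = 909.3 t; yield = 88.45%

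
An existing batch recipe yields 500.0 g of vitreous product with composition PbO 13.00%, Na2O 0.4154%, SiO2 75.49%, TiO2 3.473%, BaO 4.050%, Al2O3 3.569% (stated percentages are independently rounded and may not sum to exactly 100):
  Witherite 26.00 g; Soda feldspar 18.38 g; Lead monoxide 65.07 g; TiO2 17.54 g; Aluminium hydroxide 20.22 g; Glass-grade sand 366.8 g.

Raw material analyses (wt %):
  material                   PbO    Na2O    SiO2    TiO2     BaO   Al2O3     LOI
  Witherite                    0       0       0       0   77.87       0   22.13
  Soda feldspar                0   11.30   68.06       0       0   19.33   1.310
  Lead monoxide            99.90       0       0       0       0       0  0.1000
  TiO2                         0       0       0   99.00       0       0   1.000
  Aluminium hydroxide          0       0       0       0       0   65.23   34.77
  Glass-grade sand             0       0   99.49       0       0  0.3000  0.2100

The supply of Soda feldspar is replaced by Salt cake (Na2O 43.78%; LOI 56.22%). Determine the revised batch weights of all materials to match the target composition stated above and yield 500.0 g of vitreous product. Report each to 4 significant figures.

Revised batch per 500.0 g vitreous product:
  Witherite: 26.00 g
  Salt cake: 4.744 g
  Lead monoxide: 65.07 g
  TiO2: 17.54 g
  Aluminium hydroxide: 25.61 g
  Glass-grade sand: 379.4 g
Total batch = 518.4 g; LOI loss = 18.36 g

Rounding to four significant figures applies to every in-between result as printed. The working math carries full precision through every step; every reported number takes just one rounding — all derived quantities (the six compositions, net glass mass, the totals, yield, ignition loss) are computed starting from the weights on 500.0 g of glass in full precision, exactly as printed in the problem or the answer.
Target masses of each oxide per 500.0 g vitreous product:
  PbO: 13.00% × 500.0 = 65.00 g
  Na2O: 0.4154% × 500.0 = 2.077 g
  SiO2: 75.49% × 500.0 = 377.4 g
  TiO2: 3.473% × 500.0 = 17.36 g
  BaO: 4.050% × 500.0 = 20.25 g
  Al2O3: 3.569% × 500.0 = 17.84 g
Oxide-by-oxide audit given the weights on record, at the basis given (sum by sum, the targets are met within answer rounding):
  PbO: 65.07·0.9990 = 65.00 g (target 65.00 g)
  Na2O: 4.744·0.4378 = 2.077 g (target 2.077 g)
  SiO2: 379.4·0.9949 = 377.5 g (target 377.4 g)
  TiO2: 17.54·0.9900 = 17.36 g (target 17.36 g)
  BaO: 26.00·0.7787 = 20.25 g (target 20.25 g)
  Al2O3: 25.61·0.6523 + 379.4·0.003000 = 17.84 g (target 17.84 g)
Glass mass check: batch total minus LOI = 500.0 g (the targets, summed, come to 500.0 g; basis as stated: 500.0 g — gaps are rounding artifacts).
Batch total: Σ batch = 518.4 g; LOI loss = Σ batch·LOI = 18.36 g; yield: glass divided by total = 96.46%.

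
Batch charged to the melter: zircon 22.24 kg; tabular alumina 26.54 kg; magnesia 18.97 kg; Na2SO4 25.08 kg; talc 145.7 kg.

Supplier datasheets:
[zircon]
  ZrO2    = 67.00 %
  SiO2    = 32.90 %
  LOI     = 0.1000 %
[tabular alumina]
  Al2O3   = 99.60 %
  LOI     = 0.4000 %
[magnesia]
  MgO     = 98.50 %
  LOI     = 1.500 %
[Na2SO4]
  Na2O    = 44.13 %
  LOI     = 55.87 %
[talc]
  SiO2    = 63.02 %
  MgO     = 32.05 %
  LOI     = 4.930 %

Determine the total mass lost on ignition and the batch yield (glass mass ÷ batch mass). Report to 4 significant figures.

LOI loss = 21.61 kg; glass = 216.9 kg; yield = 90.94%

Intermediates are shown, rounded to 4 significant figures, as written; every computation runs at exact precision in all steps; exactly one rounding lands on each reported value; all derived quantities, which include five oxide percentages, totals, LOI, the yield, glass mass, are recomputed at full precision, as written in either problem or answer, starting from the weights for 216.9 kg of glass.
LOI of each material in turn:
  zircon: 22.24 × 0.001000 = 0.02224 kg
  tabular alumina: 26.54 × 0.004000 = 0.1062 kg
  magnesia: 18.97 × 0.01500 = 0.2845 kg
  Na2SO4: 25.08 × 0.5587 = 14.01 kg
  talc: 145.7 × 0.04930 = 7.183 kg
Total LOI = 21.61 kg
Glass = batch − LOI = 238.5 − 21.61 = 216.9 kg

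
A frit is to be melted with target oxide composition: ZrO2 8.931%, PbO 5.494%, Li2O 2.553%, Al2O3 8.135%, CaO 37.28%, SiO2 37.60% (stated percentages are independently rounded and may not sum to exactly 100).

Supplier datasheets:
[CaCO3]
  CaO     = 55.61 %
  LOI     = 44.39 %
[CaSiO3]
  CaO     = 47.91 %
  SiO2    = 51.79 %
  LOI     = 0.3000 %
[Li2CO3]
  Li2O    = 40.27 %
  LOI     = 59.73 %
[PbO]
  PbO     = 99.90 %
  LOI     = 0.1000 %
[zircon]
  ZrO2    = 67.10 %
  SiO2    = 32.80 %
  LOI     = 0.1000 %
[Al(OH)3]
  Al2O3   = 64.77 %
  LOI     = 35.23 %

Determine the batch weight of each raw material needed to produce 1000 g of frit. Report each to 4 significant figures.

Values along the way are shown rounded to 4 significant digits as written; the whole derivation runs at full float precision from first step to last. Each reported value is rounded only once. All derived quantities are computed from the batch weights on 1000 g of glass in full float precision (ignition loss, the yield, glass mass, the six compositions, the totals), precisely as stated by question or answer.
Target masses of each oxide per 1000 g frit:
  ZrO2: 8.931% × 1000 = 89.31 g
  PbO: 5.494% × 1000 = 54.94 g
  Li2O: 2.553% × 1000 = 25.53 g
  Al2O3: 8.135% × 1000 = 81.35 g
  CaO: 37.28% × 1000 = 372.8 g
  SiO2: 37.60% × 1000 = 376.0 g
Balance tally, oxide-wise, per the reported batch figures, under the basis named above (sum by sum, the targets are met modulo rounding of the values):
  ZrO2: 133.1·0.6710 = 89.31 g (target 89.31 g)
  PbO: 54.99·0.9990 = 54.94 g (target 54.94 g)
  Li2O: 63.40·0.4027 = 25.53 g (target 25.53 g)
  Al2O3: 125.6·0.6477 = 81.35 g (target 81.35 g)
  CaO: 117.5·0.5561 + 641.7·0.4791 = 372.8 g (target 372.8 g)
  SiO2: 641.7·0.5179 + 133.1·0.3280 = 376.0 g (target 376.0 g)
Glass-mass closure: batch Σ − ignition loss = 999.9 g (per-oxide target masses sum to 999.9 g; with the basis standing at 1000 g — any gap is answer rounding).
Whole-batch sum: Σ batch = 1136 g; loss to ignition Σ batch·LOI = 136.4 g; as yield: glass ÷ batch → 88.00%.

Batch per 1000 g frit:
  CaCO3: 117.5 g
  CaSiO3: 641.7 g
  Li2CO3: 63.40 g
  PbO: 54.99 g
  zircon: 133.1 g
  Al(OH)3: 125.6 g
Total batch = 1136 g; LOI loss = 136.4 g; yield = 88.00%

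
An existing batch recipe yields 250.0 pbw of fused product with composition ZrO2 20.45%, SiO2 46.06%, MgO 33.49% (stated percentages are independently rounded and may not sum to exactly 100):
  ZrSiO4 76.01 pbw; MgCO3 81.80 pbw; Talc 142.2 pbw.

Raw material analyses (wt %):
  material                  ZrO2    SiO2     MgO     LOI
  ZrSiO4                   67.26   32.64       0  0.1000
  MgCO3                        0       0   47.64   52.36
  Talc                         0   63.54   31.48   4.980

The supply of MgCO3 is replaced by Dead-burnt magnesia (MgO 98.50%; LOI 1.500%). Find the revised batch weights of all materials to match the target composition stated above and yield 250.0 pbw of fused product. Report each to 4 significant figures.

Revised batch per 250.0 pbw fused product:
  ZrSiO4: 76.01 pbw
  Dead-burnt magnesia: 39.56 pbw
  Talc: 142.2 pbw
Total batch = 257.8 pbw; LOI loss = 7.751 pbw

The intermediate values are printed rounded to four significant digits between the steps — exact precision is maintained from first step to last. Exactly one rounding lands on every reported result; derived quantities, including the totals, ignition loss, net glass mass, the yield, the three compositions, are recomputed using the weight values on 250.0 pbw of glass in full float precision exactly as printed in problem or answer.
Oxide mass targets, per 250.0 pbw fused product:
  ZrO2: 20.45% × 250.0 = 51.12 pbw
  SiO2: 46.06% × 250.0 = 115.2 pbw
  MgO: 33.49% × 250.0 = 83.72 pbw
Sums-versus-targets review on the weights just shown, per the basis as stated (summed amounts equal target values up to rounding of the answer):
  ZrO2: 76.01·0.6726 = 51.12 pbw (target 51.12 pbw)
  SiO2: 76.01·0.3264 + 142.2·0.6354 = 115.2 pbw (target 115.2 pbw)
  MgO: 39.56·0.9850 + 142.2·0.3148 = 83.73 pbw (target 83.72 pbw)
Glass-mass sanity pass: Σ batch − LOI loss = 250.0 pbw (per-oxide target masses sum to 250.0 pbw; versus the stated basis of 250.0 pbw — deltas are rounding alone).
Whole-batch sum: Σ batch = 257.8 pbw; Σ batch·LOI gives LOI loss = 7.751 pbw; glass ÷ batch gives a yield of 96.99%.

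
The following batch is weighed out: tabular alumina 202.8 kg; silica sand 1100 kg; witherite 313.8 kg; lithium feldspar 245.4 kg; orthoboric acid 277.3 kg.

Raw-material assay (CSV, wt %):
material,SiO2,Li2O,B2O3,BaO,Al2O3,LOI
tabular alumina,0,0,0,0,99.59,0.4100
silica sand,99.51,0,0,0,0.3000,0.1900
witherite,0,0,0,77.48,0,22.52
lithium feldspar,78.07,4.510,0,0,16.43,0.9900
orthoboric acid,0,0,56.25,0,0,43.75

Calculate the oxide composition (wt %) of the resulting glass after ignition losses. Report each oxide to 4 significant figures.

Glass mass = 1942 kg (batch 2139 − LOI 197.3).
Composition: SiO2 66.23%, Li2O 0.5699%, B2O3 8.032%, BaO 12.52%, Al2O3 12.65%

In-progress results appear, with 4-significant-digit rounding, on the page — all arithmetic runs at full float precision end to end — a single rounding finalizes each reported value; the derived quantities are recomputed at full precision (net glass mass, the yield, ignition loss, five oxide percentages, the totals) starting from the weights for 1942 kg of glass, exactly as shown in the problem or the answer.
Oxide masses out of the charge:
  SiO2: 1100·0.9951 + 245.4·0.7807 = 1286 kg
  Li2O: 245.4·0.04510 = 11.07 kg
  B2O3: 277.3·0.5625 = 156.0 kg
  BaO: 313.8·0.7748 = 243.1 kg
  Al2O3: 202.8·0.9959 + 1100·0.003000 + 245.4·0.1643 = 245.6 kg
LOI: 202.8·0.004100 + 1100·0.001900 + 313.8·0.2252 + 245.4·0.009900 + 277.3·0.4375 = 197.3 kg
Net of LOI, the glass mass = 2139 − 197.3 = 1942 kg (equal to the oxide-mass sum)
percent by weight: oxide/glass ×100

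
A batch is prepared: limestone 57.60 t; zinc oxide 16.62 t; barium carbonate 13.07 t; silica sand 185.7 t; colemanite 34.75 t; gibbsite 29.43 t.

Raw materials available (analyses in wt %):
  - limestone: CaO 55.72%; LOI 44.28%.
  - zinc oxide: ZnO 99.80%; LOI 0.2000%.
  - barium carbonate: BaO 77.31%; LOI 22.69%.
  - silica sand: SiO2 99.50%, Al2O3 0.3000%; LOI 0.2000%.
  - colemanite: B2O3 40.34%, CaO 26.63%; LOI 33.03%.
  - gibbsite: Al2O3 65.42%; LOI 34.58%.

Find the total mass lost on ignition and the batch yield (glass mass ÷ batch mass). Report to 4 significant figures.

Mid-chain values are printed rounded to four significant figures alongside each step. The whole derivation maintains exact precision at each step. A single rounding produces each reported result — the derived quantities (glass mass, the totals, the yield, ignition loss, six oxide percentages) are re-derived in full precision using the weight values for 286.6 t of glass as they appear in question or answer.
Loss on ignition, line by line:
  limestone: 57.60 × 0.4428 = 25.51 t
  zinc oxide: 16.62 × 0.002000 = 0.03324 t
  barium carbonate: 13.07 × 0.2269 = 2.966 t
  silica sand: 185.7 × 0.002000 = 0.3714 t
  colemanite: 34.75 × 0.3303 = 11.48 t
  gibbsite: 29.43 × 0.3458 = 10.18 t
Total LOI = 50.53 t
Glass = batch − LOI = 337.2 − 50.53 = 286.6 t

LOI loss = 50.53 t; glass = 286.6 t; yield = 85.01%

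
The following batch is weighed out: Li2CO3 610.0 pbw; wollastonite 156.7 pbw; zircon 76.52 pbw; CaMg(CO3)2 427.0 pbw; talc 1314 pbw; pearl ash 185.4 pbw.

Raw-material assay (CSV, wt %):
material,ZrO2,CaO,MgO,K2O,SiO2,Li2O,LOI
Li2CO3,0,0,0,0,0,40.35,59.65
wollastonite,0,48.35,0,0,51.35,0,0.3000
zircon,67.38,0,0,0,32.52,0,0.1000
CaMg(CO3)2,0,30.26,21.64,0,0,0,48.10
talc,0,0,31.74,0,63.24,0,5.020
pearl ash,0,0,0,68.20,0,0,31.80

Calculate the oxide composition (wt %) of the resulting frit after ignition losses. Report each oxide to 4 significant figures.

Glass mass = 2075 pbw (batch 2770 − LOI 694.7).
Composition: ZrO2 2.485%, CaO 9.879%, MgO 24.55%, K2O 6.094%, SiO2 45.13%, Li2O 11.86%

The whole derivation maintains full precision through the solve — values along the way are shown (rounded to four significant figures) in the printout — every reported result undergoes a single rounding. Derived quantities (six oxide percentages, the yield, net glass mass, ignition loss, the totals) are carried using the weight values on 2075 pbw of glass at full precision, exactly as shown in problem or answer.
Per-oxide mass from batch:
  ZrO2: 76.52·0.6738 = 51.56 pbw
  CaO: 156.7·0.4835 + 427.0·0.3026 = 205.0 pbw
  MgO: 427.0·0.2164 + 1314·0.3174 = 509.5 pbw
  K2O: 185.4·0.6820 = 126.4 pbw
  SiO2: 156.7·0.5135 + 76.52·0.3252 + 1314·0.6324 = 936.3 pbw
  Li2O: 610.0·0.4035 = 246.1 pbw
LOI: 610.0·0.5965 + 156.7·0.003000 + 76.52·0.001000 + 427.0·0.4810 + 1314·0.05020 + 185.4·0.3180 = 694.7 pbw
Resulting glass, batch − LOI: 2770 − 694.7 = 2075 pbw (consistent with Σ oxide mass)
wt % = oxide mass / glass mass × 100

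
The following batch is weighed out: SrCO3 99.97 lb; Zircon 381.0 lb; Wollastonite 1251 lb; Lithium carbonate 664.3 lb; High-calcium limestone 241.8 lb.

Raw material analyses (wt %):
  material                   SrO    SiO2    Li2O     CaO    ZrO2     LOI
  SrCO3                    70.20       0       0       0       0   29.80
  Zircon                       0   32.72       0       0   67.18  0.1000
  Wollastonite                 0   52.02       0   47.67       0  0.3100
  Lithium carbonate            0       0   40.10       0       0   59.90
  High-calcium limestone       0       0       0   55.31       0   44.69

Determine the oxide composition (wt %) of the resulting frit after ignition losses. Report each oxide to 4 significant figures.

Glass mass = 2098 lb (batch 2638 − LOI 540.0).
Composition: SrO 3.345%, SiO2 36.96%, Li2O 12.70%, CaO 34.80%, ZrO2 12.20%

Mid-chain values appear (rounded to 4 significant digits) across the worked steps. All internal work keeps exact precision through every step. A single rounding yields every reported value — derived quantities are re-derived at full precision (the five compositions, the totals, glass mass, ignition loss, the yield) from the weighed amounts at 2098 lb of glass, as given in the problem or the answer.
Per-oxide mass from batch:
  SrO: 99.97·0.7020 = 70.18 lb
  SiO2: 381.0·0.3272 + 1251·0.5202 = 775.4 lb
  Li2O: 664.3·0.4010 = 266.4 lb
  CaO: 1251·0.4767 + 241.8·0.5531 = 730.1 lb
  ZrO2: 381.0·0.6718 = 256.0 lb
LOI: 99.97·0.2980 + 381.0·0.001000 + 1251·0.003100 + 664.3·0.5990 + 241.8·0.4469 = 540.0 lb
Glass = total batch minus LOI = 2638 − 540.0 = 2098 lb (the oxide masses sum to this)
each wt % is 100 × oxide ÷ glass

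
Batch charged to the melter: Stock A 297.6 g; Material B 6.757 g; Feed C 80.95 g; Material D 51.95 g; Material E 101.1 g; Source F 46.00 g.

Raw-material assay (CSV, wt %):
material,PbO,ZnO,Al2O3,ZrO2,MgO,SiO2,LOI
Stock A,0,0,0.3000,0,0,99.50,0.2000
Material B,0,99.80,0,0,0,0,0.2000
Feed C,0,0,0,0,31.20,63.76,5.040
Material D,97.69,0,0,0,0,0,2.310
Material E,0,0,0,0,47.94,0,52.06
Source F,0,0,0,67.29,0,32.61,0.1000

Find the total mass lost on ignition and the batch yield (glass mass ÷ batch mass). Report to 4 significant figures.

The working math maintains exact precision throughout. Mid-chain values appear (rounded to 4 significant figures) on the page; a single rounding yields each reported value; the derived quantities, which include yield, ignition loss, totals, the six compositions, glass mass, are recomputed at exact precision, as given in the question or the answer, using the weight values on 525.8 g of glass.
Material-by-material LOI:
  Stock A: 297.6 × 0.002000 = 0.5952 g
  Material B: 6.757 × 0.002000 = 0.01351 g
  Feed C: 80.95 × 0.05040 = 4.080 g
  Material D: 51.95 × 0.02310 = 1.200 g
  Material E: 101.1 × 0.5206 = 52.63 g
  Source F: 46.00 × 0.001000 = 0.04600 g
Total LOI = 58.57 g
Glass = batch − LOI = 584.4 − 58.57 = 525.8 g

LOI loss = 58.57 g; glass = 525.8 g; yield = 89.98%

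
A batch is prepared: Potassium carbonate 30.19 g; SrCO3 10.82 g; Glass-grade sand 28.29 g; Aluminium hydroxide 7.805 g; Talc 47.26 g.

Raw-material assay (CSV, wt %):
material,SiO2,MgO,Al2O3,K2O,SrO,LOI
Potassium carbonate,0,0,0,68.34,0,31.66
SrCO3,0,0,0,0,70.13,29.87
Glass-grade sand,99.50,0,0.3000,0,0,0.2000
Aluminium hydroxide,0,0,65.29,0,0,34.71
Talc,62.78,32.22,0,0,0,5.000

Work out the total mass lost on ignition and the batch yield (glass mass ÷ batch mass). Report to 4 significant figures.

LOI loss = 17.92 g; glass = 106.4 g; yield = 85.59%

The whole derivation runs at full float precision from first step to last. Working values are shown, with 4-significant-digit rounding, when written out — every reported result includes exactly one rounding — all derived quantities are carried in full float precision (LOI, the yield, five oxide percentages, the totals, net glass mass) from the batch weights at 106.4 g of glass, precisely as stated by the problem or answer text.
LOI of each material in turn:
  Potassium carbonate: 30.19 × 0.3166 = 9.558 g
  SrCO3: 10.82 × 0.2987 = 3.232 g
  Glass-grade sand: 28.29 × 0.002000 = 0.05658 g
  Aluminium hydroxide: 7.805 × 0.3471 = 2.709 g
  Talc: 47.26 × 0.05000 = 2.363 g
Total LOI = 17.92 g
Glass = batch − LOI = 124.4 − 17.92 = 106.4 g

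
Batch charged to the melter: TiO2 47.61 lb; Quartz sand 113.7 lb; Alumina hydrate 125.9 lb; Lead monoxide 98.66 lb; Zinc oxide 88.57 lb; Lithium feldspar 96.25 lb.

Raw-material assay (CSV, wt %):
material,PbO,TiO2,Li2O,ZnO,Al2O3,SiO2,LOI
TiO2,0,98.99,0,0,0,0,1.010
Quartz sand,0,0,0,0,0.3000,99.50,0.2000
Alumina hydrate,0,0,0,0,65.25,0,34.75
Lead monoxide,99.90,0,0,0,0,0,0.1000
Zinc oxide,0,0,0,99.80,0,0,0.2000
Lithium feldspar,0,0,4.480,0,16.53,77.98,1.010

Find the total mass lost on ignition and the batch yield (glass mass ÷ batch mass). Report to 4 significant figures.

LOI loss = 45.71 lb; glass = 525.0 lb; yield = 91.99%

All internal work holds full float precision end to end — rounding to 4 significant digits extends to each intermediate as printed. Each reported number includes exactly one rounding — the derived quantities, including the yield, ignition loss, totals, the six compositions, net glass mass, are rebuilt starting from the weights per 525.0 lb of glass in full precision as given in either problem or answer.
LOI of each material in turn:
  TiO2: 47.61 × 0.01010 = 0.4809 lb
  Quartz sand: 113.7 × 0.002000 = 0.2274 lb
  Alumina hydrate: 125.9 × 0.3475 = 43.75 lb
  Lead monoxide: 98.66 × 0.001000 = 0.09866 lb
  Zinc oxide: 88.57 × 0.002000 = 0.1771 lb
  Lithium feldspar: 96.25 × 0.01010 = 0.9721 lb
Total LOI = 45.71 lb
Glass = batch − LOI = 570.7 − 45.71 = 525.0 lb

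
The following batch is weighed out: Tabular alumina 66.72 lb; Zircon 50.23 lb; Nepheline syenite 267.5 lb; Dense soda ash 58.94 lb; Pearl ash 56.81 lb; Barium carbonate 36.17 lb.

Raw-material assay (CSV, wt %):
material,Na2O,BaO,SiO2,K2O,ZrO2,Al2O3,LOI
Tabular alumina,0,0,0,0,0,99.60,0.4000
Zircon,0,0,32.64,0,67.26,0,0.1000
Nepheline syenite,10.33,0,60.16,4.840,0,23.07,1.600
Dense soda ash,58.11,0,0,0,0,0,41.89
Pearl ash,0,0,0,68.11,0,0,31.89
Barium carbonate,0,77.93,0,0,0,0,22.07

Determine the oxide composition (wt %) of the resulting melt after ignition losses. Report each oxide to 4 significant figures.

The working math keeps exact precision from first step to last; working values are displayed (rounded to four significant figures) within the worked lines. Every reported result undergoes a single rounding — derived quantities (yield, glass mass, the totals, ignition loss, the six compositions) are carried starting from the weights per 481.0 lb of glass in exact precision as they appear in the problem or the answer.
Per-oxide mass from batch:
  Na2O: 267.5·0.1033 + 58.94·0.5811 = 61.88 lb
  BaO: 36.17·0.7793 = 28.19 lb
  SiO2: 50.23·0.3264 + 267.5·0.6016 = 177.3 lb
  K2O: 267.5·0.04840 + 56.81·0.6811 = 51.64 lb
  ZrO2: 50.23·0.6726 = 33.78 lb
  Al2O3: 66.72·0.9960 + 267.5·0.2307 = 128.2 lb
LOI: 66.72·0.004000 + 50.23·0.001000 + 267.5·0.01600 + 58.94·0.4189 + 56.81·0.3189 + 36.17·0.2207 = 55.39 lb
Net of LOI, the glass mass = 536.4 − 55.39 = 481.0 lb (= Σ oxide masses)
wt %: oxide over glass, times 100

Glass mass = 481.0 lb (batch 536.4 − LOI 55.39).
Composition: Na2O 12.87%, BaO 5.860%, SiO2 36.87%, K2O 10.74%, ZrO2 7.024%, Al2O3 26.65%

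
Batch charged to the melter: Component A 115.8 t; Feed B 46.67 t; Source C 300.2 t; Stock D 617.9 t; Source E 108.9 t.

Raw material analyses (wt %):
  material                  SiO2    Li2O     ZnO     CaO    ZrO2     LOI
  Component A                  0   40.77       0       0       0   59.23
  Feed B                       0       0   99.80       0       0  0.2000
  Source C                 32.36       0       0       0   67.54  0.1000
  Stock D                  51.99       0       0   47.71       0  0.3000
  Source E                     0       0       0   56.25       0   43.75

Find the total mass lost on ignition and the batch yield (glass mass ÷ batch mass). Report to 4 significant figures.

LOI loss = 118.5 t; glass = 1071 t; yield = 90.04%

The intermediate values are printed, with 4-significant-digit rounding, in the working; all arithmetic runs at full precision all the way through. A single rounding finalizes each reported figure. The derived quantities, which include ignition loss, the five compositions, totals, net glass mass, yield, are computed in exact precision, as they appear in question or answer, from the batch weights for 1071 t of glass.
Per-material ignition loss:
  Component A: 115.8 × 0.5923 = 68.59 t
  Feed B: 46.67 × 0.002000 = 0.09334 t
  Source C: 300.2 × 0.001000 = 0.3002 t
  Stock D: 617.9 × 0.003000 = 1.854 t
  Source E: 108.9 × 0.4375 = 47.64 t
Total LOI = 118.5 t
Glass = batch − LOI = 1189 − 118.5 = 1071 t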